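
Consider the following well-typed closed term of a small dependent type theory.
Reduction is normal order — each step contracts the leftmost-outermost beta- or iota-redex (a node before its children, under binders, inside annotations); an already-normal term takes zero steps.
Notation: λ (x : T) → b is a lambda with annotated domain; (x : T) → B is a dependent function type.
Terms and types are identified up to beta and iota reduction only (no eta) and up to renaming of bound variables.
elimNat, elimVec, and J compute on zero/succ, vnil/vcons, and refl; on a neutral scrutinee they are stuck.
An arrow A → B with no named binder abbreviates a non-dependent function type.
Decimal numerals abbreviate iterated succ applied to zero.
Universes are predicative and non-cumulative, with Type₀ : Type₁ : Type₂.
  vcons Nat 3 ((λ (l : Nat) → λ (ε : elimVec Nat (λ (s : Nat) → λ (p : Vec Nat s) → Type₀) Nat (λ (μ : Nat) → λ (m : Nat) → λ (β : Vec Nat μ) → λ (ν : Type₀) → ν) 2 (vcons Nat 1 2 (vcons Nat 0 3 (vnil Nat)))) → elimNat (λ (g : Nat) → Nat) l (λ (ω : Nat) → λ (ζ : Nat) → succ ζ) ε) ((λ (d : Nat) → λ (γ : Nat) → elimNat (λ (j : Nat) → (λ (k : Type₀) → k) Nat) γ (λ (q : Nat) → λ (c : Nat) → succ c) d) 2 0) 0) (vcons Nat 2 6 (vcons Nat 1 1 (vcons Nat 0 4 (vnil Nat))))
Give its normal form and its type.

reduced normal form:
  vcons Nat 3 2 (vcons Nat 2 6 (vcons Nat 1 1 (vcons Nat 0 4 (vnil Nat))))
type:
  Vec Nat 4


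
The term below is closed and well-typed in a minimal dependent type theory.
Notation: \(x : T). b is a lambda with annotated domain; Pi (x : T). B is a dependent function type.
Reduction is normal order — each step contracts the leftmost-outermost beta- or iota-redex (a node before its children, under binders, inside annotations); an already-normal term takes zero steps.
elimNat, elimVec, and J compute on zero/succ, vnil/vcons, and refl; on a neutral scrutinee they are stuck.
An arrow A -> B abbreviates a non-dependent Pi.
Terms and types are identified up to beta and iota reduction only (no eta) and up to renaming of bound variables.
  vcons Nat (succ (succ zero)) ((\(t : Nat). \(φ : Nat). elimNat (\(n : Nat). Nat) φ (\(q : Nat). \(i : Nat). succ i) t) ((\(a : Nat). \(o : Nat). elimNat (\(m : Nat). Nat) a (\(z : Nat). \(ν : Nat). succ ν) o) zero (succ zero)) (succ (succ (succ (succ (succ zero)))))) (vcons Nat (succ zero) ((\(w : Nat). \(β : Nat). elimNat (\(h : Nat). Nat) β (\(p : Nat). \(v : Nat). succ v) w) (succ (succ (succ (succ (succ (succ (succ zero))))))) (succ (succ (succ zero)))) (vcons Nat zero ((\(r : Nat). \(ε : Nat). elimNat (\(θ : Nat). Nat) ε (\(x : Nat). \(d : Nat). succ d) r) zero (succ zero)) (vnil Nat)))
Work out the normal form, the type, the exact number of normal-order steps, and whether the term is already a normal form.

normal form:
  vcons Nat (succ (succ zero)) (succ (succ (succ (succ (succ (succ zero)))))) (vcons Nat (succ zero) (succ (succ (succ (succ (succ (succ (succ (succ (succ (succ zero)))))))))) (vcons Nat zero (succ zero) (vnil Nat)))
the term's type:
  Vec Nat (succ (succ (succ zero)))
reduction steps (normal order): 39
started in normal form: no
first contracted redex: a beta-redex


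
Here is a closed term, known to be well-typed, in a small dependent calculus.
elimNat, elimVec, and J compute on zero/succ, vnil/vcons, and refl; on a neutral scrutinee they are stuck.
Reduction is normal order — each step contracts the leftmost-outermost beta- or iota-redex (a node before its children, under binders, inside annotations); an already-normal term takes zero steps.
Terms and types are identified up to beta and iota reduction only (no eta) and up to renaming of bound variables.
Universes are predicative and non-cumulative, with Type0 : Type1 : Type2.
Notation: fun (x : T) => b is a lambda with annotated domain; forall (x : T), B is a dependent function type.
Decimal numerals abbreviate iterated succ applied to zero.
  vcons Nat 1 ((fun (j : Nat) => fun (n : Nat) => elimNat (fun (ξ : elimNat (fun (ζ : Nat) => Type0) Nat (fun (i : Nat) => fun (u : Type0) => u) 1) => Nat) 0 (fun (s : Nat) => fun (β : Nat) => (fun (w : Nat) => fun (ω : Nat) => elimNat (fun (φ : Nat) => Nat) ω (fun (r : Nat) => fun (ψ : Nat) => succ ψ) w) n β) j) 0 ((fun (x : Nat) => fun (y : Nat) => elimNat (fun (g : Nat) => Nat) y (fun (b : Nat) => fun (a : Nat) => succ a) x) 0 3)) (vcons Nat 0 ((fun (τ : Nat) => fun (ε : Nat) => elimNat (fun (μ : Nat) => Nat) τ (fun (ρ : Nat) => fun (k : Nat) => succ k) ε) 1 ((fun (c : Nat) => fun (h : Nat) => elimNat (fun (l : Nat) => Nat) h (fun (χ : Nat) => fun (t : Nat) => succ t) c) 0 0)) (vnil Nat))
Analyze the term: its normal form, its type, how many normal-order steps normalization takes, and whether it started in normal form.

resulting normal form:
  vcons Nat 1 0 (vcons Nat 0 1 (vnil Nat))
type:
  Vec Nat 2
reduction steps (normal order): 9
term was already normal: no
first redex: a beta-redex


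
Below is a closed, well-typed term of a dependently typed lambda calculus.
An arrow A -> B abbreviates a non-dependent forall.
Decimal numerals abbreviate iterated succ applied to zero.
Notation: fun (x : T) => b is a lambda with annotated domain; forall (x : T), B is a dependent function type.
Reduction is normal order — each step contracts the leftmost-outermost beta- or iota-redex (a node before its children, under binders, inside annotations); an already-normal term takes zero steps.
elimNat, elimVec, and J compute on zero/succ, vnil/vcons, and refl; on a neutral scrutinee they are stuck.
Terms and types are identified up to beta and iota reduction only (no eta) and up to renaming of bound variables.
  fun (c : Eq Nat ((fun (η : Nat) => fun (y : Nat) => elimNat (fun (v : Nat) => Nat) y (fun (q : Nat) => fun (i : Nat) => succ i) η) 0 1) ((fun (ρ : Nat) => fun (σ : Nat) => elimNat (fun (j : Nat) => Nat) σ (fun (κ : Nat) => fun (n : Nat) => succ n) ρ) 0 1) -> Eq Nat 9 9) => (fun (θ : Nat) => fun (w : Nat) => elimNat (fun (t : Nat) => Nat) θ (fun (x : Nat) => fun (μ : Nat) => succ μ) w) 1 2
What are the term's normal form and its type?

resulting normal form:
  fun (c : Eq Nat 1 1 -> Eq Nat 9 9) => 3
the term's type:
  (Eq Nat 1 1 -> Eq Nat 9 9) -> Nat
observation: the term reaches its normal form after 15 normal-order steps.


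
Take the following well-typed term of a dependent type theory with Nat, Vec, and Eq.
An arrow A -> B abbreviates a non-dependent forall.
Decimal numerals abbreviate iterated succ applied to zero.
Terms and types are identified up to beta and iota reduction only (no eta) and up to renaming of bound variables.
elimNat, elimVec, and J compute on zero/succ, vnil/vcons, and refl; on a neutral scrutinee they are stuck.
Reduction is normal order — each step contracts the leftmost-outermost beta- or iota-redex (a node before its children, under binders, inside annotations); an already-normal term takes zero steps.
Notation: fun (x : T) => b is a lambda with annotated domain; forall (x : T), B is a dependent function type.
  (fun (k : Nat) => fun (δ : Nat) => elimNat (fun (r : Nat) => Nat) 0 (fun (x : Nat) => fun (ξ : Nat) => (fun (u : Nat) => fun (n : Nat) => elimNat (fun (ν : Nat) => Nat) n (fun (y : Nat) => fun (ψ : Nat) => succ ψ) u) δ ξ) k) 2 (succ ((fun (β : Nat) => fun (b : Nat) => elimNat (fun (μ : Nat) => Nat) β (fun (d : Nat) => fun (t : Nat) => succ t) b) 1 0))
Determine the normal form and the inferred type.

reduced normal form:
  4
inferred type:
  Nat


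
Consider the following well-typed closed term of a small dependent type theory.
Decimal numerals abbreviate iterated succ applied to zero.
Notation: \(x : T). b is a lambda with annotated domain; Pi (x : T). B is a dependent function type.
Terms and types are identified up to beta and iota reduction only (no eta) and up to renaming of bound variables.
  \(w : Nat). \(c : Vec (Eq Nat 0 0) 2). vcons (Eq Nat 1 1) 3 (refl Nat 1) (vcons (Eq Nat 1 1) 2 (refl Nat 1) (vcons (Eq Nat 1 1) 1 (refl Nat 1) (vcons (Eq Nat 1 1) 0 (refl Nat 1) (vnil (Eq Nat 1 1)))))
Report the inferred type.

the term's type:
  Pi (w : Nat). Pi (c : Vec (Eq Nat 0 0) 2). Vec (Eq Nat 1 1) 4


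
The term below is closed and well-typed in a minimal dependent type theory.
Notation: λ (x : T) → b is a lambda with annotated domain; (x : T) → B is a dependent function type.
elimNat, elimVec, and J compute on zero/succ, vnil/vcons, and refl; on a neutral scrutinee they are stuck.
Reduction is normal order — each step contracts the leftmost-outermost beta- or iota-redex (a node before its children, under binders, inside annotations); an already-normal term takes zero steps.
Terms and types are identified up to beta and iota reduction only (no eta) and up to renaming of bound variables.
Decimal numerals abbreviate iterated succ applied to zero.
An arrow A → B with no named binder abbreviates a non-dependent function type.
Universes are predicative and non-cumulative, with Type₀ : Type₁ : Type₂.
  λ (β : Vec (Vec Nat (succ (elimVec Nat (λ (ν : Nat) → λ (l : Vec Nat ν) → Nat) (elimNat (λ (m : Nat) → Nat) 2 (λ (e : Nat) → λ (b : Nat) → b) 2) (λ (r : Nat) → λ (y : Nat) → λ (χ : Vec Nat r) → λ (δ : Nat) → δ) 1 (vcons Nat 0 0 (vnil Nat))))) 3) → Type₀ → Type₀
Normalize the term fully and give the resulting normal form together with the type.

reduced normal form:
  λ (β : Vec (Vec Nat 3) 3) → Type₀ → Type₀
type:
  Vec (Vec Nat 3) 3 → Type₁


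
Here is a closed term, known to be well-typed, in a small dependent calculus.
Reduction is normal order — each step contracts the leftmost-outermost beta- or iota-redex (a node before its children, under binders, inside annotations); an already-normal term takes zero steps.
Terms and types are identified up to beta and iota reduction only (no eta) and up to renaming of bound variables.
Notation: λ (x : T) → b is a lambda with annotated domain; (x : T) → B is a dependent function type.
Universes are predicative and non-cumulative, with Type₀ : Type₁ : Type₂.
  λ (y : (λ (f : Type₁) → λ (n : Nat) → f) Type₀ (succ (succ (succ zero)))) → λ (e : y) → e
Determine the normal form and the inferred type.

resulting normal form:
  λ (y : Type₀) → λ (f : y) → f
the term's type:
  (y : Type₀) → (f : y) → y
observation: reduction starts at a beta-redex, and 2 normal-order steps reach the normal form.


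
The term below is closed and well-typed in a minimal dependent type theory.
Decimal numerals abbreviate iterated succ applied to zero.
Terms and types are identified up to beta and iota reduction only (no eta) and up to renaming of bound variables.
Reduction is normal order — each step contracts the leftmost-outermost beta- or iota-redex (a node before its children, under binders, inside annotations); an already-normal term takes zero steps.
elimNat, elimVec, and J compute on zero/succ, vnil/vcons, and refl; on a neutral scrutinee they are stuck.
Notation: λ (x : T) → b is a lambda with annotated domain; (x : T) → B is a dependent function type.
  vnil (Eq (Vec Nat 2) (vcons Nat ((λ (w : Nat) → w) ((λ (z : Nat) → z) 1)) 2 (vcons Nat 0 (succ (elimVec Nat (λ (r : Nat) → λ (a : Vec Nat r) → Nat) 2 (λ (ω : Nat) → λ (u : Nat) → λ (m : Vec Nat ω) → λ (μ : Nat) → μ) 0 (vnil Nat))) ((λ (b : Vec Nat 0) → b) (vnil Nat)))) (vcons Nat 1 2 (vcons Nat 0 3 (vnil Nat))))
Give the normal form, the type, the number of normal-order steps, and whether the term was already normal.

resulting normal form:
  vnil (Eq (Vec Nat 2) (vcons Nat 1 2 (vcons Nat 0 3 (vnil Nat))) (vcons Nat 1 2 (vcons Nat 0 3 (vnil Nat))))
inferred type:
  Vec (Eq (Vec Nat 2) (vcons Nat 1 2 (vcons Nat 0 3 (vnil Nat))) (vcons Nat 1 2 (vcons Nat 0 3 (vnil Nat)))) 0
reduction steps (normal order): 4
already normal: no
first contracted redex: a beta-redex


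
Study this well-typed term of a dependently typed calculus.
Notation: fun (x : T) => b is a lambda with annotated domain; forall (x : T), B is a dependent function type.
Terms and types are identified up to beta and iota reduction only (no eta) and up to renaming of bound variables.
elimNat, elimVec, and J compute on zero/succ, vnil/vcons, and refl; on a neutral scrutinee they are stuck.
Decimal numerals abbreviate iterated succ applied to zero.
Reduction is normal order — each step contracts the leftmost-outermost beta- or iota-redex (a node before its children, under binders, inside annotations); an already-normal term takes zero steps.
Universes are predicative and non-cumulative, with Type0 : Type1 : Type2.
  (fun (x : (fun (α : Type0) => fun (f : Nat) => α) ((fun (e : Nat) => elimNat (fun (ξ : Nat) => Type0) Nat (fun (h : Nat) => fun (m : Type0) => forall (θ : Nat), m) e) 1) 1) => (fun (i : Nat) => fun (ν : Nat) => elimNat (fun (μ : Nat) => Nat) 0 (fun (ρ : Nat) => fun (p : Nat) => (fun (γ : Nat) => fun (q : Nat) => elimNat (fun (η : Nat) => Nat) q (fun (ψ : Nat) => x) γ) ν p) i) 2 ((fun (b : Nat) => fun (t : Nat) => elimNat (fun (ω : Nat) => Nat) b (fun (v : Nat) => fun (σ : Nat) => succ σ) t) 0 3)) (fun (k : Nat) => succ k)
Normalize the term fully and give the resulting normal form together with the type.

resulting normal form:
  6
the term's type:
  Nat
observation: normalization takes exactly 58 steps under the normal-order strategy.


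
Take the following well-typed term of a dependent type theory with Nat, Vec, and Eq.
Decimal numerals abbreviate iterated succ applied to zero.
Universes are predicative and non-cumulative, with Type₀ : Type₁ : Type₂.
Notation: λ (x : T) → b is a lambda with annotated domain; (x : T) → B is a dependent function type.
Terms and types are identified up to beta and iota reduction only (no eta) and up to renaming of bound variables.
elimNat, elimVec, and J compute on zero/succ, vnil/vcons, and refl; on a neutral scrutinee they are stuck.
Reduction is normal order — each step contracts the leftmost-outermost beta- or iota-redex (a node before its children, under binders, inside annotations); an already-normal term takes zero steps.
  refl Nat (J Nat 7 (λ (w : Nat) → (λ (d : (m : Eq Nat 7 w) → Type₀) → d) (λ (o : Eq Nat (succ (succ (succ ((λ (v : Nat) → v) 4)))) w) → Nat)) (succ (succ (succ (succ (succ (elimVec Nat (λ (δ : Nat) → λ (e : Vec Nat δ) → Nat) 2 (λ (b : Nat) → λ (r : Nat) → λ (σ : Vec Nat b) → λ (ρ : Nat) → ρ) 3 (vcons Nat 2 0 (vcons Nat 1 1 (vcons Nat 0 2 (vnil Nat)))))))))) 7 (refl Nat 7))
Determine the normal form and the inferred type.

resulting normal form:
  refl Nat 7
type:
  Eq Nat 7 7
observation: the leftmost-outermost redex is a J iota-redex, and normalization takes 17 steps.


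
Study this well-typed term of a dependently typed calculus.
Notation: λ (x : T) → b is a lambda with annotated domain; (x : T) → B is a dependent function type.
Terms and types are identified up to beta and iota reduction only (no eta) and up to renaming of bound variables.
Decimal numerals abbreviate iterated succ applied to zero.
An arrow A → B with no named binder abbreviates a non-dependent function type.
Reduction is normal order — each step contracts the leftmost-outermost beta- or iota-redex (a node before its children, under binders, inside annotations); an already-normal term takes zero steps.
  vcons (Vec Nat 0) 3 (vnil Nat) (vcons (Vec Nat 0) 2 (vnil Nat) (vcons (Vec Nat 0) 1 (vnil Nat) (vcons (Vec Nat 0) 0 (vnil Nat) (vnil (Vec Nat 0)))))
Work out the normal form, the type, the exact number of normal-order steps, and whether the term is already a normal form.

normal form:
  vcons (Vec Nat 0) 3 (vnil Nat) (vcons (Vec Nat 0) 2 (vnil Nat) (vcons (Vec Nat 0) 1 (vnil Nat) (vcons (Vec Nat 0) 0 (vnil Nat) (vnil (Vec Nat 0)))))
inferred type:
  Vec (Vec Nat 0) 4
steps to reach normal form (normal order): 0
term was already normal: yes


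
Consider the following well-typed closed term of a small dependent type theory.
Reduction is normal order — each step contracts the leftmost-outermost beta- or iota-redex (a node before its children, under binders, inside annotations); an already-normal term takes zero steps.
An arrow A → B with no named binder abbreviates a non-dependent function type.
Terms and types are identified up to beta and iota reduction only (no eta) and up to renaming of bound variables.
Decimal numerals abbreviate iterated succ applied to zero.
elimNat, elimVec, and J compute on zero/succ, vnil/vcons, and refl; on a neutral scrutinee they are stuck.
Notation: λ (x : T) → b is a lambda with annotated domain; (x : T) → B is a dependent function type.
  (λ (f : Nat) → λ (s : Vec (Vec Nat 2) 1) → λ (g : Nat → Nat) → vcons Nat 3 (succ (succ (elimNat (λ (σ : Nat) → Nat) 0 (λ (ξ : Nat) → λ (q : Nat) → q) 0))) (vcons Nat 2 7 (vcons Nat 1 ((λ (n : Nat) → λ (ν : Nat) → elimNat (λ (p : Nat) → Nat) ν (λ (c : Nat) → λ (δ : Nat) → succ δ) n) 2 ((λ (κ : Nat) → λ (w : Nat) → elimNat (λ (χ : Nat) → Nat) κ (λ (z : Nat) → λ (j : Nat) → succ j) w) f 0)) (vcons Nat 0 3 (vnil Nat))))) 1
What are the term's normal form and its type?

reduced normal form:
  λ (f : Vec (Vec Nat 2) 1) → λ (s : Nat → Nat) → vcons Nat 3 2 (vcons Nat 2 7 (vcons Nat 1 3 (vcons Nat 0 3 (vnil Nat))))
type:
  Vec (Vec Nat 2) 1 → (Nat → Nat) → Vec Nat 4
observation: reduction starts at a beta-redex, and 14 normal-order steps reach the normal form.


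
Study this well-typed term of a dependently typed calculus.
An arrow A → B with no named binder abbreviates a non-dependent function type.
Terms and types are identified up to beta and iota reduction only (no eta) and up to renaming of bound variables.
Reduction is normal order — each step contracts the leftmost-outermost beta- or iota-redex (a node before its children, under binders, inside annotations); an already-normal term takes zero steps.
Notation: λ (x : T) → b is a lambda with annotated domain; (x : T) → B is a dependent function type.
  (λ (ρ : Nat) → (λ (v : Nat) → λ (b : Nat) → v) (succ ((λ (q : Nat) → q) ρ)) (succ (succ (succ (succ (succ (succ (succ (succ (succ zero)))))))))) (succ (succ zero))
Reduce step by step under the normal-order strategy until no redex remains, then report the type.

reduction (normal order):
  (λ (ρ : Nat) → (λ (v : Nat) → λ (b : Nat) → v) (succ ((λ (q : Nat) → q) ρ)) (succ (succ (succ (succ (succ (succ (succ (succ (succ zero)))))))))) (succ (succ zero))
  ~> (λ (ρ : Nat) → λ (v : Nat) → ρ) (succ ((λ (b : Nat) → b) (succ (succ zero)))) (succ (succ (succ (succ (succ (succ (succ (succ (succ zero)))))))))
  ~> (λ (ρ : Nat) → succ ((λ (v : Nat) → v) (succ (succ zero)))) (succ (succ (succ (succ (succ (succ (succ (succ (succ zero)))))))))
  ~> succ ((λ (ρ : Nat) → ρ) (succ (succ zero)))
  ~> succ (succ (succ zero))
inferred type:
  Nat


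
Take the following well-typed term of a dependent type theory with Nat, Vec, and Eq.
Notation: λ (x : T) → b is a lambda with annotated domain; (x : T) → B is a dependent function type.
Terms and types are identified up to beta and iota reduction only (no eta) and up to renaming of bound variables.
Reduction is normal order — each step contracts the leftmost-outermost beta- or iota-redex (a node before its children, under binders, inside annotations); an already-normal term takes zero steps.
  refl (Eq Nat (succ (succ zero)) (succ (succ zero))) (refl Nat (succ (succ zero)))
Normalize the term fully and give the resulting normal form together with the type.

reduced normal form:
  refl (Eq Nat (succ (succ zero)) (succ (succ zero))) (refl Nat (succ (succ zero)))
type:
  Eq (Eq Nat (succ (succ zero)) (succ (succ zero))) (refl Nat (succ (succ zero))) (refl Nat (succ (succ zero)))
observation: the term is already in normal form.


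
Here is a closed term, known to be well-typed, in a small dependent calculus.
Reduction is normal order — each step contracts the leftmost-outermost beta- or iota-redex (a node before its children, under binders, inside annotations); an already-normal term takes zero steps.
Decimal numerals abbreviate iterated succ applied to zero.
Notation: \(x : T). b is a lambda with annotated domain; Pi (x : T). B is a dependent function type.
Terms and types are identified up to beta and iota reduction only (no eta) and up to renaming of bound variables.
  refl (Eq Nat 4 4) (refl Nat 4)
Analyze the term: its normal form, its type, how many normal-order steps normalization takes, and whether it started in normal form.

normal form:
  refl (Eq Nat 4 4) (refl Nat 4)
the term's type:
  Eq (Eq Nat 4 4) (refl Nat 4) (refl Nat 4)
steps to reach normal form (normal order): 0
term was already normal: yes


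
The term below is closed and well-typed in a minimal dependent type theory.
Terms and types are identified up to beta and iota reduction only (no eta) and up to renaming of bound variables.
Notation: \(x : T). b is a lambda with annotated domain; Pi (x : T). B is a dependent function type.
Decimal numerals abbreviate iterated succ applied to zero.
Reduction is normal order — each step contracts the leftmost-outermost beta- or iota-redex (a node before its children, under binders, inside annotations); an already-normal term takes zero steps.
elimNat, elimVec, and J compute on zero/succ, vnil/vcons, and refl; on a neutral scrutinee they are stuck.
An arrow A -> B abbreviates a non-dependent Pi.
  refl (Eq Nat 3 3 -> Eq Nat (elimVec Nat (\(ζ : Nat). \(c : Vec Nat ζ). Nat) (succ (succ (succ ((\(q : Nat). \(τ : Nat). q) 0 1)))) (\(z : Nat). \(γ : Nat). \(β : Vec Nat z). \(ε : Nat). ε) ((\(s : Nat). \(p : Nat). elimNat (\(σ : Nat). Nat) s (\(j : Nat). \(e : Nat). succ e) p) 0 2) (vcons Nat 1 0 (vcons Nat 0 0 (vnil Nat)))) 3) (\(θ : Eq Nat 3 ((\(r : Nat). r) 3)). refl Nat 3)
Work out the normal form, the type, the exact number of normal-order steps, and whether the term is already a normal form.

normal form:
  refl (Eq Nat 3 3 -> Eq Nat 3 3) (\(ζ : Eq Nat 3 3). refl Nat 3)
type:
  Eq (Eq Nat 3 3 -> Eq Nat 3 3) (\(ζ : Eq Nat 3 3). refl Nat 3) (\(c : Eq Nat 3 3). refl Nat 3)
reduction steps (normal order): 14
started in normal form: no
first contracted redex: an elimVec iota-redex


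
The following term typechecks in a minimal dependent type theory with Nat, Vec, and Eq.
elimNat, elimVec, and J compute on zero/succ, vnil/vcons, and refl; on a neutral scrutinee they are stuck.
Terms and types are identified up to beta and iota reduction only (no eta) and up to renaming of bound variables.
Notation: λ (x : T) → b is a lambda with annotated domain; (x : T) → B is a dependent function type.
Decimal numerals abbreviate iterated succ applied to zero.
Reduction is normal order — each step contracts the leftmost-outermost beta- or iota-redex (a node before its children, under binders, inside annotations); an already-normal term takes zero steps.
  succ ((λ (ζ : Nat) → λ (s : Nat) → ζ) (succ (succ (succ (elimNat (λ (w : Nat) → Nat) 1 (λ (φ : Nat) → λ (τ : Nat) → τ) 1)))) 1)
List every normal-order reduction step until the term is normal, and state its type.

normal-order reduction sequence:
  succ ((λ (ζ : Nat) → λ (s : Nat) → ζ) (succ (succ (succ (elimNat (λ (w : Nat) → Nat) 1 (λ (φ : Nat) → λ (τ : Nat) → τ) 1)))) 1)
  ~> succ ((λ (ζ : Nat) → succ (succ (succ (elimNat (λ (s : Nat) → Nat) 1 (λ (w : Nat) → λ (φ : Nat) → φ) 1)))) 1)
  ~> succ (succ (succ (succ (elimNat (λ (ζ : Nat) → Nat) 1 (λ (s : Nat) → λ (w : Nat) → w) 1))))
  ~> succ (succ (succ (succ ((λ (ζ : Nat) → λ (s : Nat) → s) 0 (elimNat (λ (w : Nat) → Nat) 1 (λ (φ : Nat) → λ (τ : Nat) → τ) 0)))))
  ~> succ (succ (succ (succ ((λ (ζ : Nat) → ζ) (elimNat (λ (s : Nat) → Nat) 1 (λ (w : Nat) → λ (φ : Nat) → φ) 0)))))
  ~> succ (succ (succ (succ (elimNat (λ (ζ : Nat) → Nat) 1 (λ (s : Nat) → λ (w : Nat) → w) 0))))
  ~> 5
the term's type:
  Nat


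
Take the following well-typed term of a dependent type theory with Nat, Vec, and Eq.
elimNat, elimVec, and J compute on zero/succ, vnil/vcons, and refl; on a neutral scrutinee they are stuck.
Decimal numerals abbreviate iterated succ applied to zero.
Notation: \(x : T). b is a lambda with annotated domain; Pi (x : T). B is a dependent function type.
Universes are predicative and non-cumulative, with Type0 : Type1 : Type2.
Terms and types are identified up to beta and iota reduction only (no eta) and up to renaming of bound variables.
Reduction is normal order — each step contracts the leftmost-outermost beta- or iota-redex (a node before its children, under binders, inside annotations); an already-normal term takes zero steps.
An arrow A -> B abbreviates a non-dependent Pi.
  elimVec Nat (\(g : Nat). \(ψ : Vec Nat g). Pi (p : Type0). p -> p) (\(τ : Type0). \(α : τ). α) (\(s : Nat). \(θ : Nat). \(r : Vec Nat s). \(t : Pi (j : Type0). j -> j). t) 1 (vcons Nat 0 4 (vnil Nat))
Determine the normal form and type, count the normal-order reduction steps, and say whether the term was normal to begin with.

normal form:
  \(g : Type0). \(ψ : g). ψ
type:
  Pi (g : Type0). g -> g
steps to reach normal form (normal order): 6
term was already normal: no
first contracted redex: an elimVec iota-redex


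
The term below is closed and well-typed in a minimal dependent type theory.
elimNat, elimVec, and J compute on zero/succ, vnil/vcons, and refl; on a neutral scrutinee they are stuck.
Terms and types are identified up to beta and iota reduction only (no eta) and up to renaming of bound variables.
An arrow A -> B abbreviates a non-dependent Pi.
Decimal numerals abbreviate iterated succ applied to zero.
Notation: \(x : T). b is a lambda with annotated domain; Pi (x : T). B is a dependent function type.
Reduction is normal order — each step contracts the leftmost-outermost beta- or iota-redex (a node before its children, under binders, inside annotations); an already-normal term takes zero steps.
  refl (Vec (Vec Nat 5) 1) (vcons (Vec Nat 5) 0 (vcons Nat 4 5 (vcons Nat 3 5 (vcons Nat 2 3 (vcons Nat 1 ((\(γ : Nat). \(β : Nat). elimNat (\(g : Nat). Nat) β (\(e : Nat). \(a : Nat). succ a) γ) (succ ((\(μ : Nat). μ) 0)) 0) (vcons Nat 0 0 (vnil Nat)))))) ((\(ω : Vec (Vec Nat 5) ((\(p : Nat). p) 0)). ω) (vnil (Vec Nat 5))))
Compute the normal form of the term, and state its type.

normal form:
  refl (Vec (Vec Nat 5) 1) (vcons (Vec Nat 5) 0 (vcons Nat 4 5 (vcons Nat 3 5 (vcons Nat 2 3 (vcons Nat 1 1 (vcons Nat 0 0 (vnil Nat)))))) (vnil (Vec Nat 5)))
inferred type:
  Eq (Vec (Vec Nat 5) 1) (vcons (Vec Nat 5) 0 (vcons Nat 4 5 (vcons Nat 3 5 (vcons Nat 2 3 (vcons Nat 1 1 (vcons Nat 0 0 (vnil Nat)))))) (vnil (Vec Nat 5))) (vcons (Vec Nat 5) 0 (vcons Nat 4 5 (vcons Nat 3 5 (vcons Nat 2 3 (vcons Nat 1 1 (vcons Nat 0 0 (vnil Nat)))))) (vnil (Vec Nat 5)))
observation: the leftmost-outermost redex is a beta-redex, and normalization takes 8 steps.


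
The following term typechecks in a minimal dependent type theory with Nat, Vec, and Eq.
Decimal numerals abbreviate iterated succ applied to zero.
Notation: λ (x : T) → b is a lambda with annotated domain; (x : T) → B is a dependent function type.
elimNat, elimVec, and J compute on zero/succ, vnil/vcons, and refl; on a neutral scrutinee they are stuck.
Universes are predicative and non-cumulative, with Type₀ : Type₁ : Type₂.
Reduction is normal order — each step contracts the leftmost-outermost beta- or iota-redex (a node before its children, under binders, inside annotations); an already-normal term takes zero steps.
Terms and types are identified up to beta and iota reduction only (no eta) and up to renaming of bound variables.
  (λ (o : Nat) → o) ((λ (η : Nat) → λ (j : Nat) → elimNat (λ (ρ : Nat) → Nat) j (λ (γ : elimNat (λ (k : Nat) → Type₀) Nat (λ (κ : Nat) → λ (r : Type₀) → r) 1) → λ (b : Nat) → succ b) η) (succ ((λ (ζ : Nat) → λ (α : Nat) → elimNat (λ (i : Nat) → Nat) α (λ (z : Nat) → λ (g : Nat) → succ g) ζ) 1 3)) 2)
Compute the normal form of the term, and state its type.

resulting normal form:
  7
the term's type:
  Nat


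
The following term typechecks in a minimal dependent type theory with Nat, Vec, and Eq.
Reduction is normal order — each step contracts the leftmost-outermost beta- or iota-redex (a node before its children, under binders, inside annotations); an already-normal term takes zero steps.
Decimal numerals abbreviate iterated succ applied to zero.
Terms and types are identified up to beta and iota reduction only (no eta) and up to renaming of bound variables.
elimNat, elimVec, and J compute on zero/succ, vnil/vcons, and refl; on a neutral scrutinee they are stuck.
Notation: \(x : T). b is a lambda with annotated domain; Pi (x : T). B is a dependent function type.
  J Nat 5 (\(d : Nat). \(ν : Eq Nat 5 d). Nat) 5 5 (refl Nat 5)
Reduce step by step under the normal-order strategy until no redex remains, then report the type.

reduction (normal order):
  J Nat 5 (\(d : Nat). \(ν : Eq Nat 5 d). Nat) 5 5 (refl Nat 5)
  ~> 5
inferred type:
  Nat


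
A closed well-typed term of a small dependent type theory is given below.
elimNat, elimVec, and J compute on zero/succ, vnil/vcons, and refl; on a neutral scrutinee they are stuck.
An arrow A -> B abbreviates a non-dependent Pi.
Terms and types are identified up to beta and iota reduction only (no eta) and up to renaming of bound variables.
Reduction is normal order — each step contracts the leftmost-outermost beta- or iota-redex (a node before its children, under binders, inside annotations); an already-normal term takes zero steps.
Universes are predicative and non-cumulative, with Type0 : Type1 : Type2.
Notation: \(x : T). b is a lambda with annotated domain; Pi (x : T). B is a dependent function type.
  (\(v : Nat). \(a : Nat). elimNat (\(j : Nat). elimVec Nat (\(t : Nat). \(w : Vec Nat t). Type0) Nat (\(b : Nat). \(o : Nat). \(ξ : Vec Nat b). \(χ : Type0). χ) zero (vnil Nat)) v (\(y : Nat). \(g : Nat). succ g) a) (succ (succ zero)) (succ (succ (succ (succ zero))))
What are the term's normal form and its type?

resulting normal form:
  succ (succ (succ (succ (succ (succ zero)))))
the term's type:
  Nat


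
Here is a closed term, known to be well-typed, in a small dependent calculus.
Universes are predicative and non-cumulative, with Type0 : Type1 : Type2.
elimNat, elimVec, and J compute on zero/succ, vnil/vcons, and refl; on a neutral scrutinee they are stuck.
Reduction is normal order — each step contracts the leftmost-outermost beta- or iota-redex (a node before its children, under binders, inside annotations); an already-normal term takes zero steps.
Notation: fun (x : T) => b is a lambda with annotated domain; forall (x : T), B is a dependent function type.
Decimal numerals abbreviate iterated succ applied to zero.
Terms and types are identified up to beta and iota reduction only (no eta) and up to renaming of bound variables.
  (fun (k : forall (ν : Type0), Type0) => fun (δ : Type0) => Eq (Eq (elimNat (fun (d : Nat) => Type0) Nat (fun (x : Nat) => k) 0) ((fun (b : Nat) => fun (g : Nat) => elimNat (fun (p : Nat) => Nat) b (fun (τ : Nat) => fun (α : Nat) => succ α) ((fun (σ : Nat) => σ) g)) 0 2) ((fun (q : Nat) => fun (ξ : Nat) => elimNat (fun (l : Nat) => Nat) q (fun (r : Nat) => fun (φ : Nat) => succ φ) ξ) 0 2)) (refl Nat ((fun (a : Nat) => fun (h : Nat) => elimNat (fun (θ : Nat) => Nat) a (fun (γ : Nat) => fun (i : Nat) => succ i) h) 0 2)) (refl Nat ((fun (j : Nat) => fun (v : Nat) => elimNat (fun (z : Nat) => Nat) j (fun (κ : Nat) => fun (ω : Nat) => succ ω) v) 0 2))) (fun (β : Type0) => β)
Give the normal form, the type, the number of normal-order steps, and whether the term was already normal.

normal form:
  fun (k : Type0) => Eq (Eq Nat 2 2) (refl Nat 2) (refl Nat 2)
type:
  forall (k : Type0), Type0
steps to reach normal form (normal order): 39
already normal: no
first redex: a beta-redex


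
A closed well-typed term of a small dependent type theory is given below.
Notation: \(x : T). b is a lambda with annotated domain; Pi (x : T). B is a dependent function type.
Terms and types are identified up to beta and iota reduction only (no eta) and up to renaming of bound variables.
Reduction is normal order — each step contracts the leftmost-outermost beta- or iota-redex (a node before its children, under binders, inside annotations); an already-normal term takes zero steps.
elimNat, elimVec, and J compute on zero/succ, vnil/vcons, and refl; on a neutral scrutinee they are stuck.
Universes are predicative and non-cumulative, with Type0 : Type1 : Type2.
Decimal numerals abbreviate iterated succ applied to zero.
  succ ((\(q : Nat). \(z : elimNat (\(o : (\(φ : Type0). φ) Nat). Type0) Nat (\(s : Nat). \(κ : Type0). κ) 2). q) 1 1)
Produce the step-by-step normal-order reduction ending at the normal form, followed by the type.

normal-order reduction:
  succ ((\(q : Nat). \(z : elimNat (\(o : (\(φ : Type0). φ) Nat). Type0) Nat (\(s : Nat). \(κ : Type0). κ) 2). q) 1 1)
  ~> succ ((\(q : elimNat (\(z : (\(o : Type0). o) Nat). Type0) Nat (\(φ : Nat). \(s : Type0). s) 2). 1) 1)
  ~> 2
inferred type:
  Nat


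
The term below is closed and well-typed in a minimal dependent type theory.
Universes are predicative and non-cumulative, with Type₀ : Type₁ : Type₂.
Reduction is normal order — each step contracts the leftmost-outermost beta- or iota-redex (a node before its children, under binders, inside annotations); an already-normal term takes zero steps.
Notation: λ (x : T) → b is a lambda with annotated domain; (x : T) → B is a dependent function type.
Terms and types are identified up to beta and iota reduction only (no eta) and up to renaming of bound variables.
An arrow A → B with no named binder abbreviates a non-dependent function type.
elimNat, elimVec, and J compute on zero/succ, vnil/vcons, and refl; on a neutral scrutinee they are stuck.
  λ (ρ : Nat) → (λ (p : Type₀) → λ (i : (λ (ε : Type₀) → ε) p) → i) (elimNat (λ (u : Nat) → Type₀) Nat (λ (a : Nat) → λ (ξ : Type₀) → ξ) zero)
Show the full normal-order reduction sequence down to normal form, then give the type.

normal-order reduction:
  λ (ρ : Nat) → (λ (p : Type₀) → λ (i : (λ (ε : Type₀) → ε) p) → i) (elimNat (λ (u : Nat) → Type₀) Nat (λ (a : Nat) → λ (ξ : Type₀) → ξ) zero)
  ~> λ (ρ : Nat) → λ (p : (λ (i : Type₀) → i) (elimNat (λ (ε : Nat) → Type₀) Nat (λ (u : Nat) → λ (a : Type₀) → a) zero)) → p
  ~> λ (ρ : Nat) → λ (p : elimNat (λ (i : Nat) → Type₀) Nat (λ (ε : Nat) → λ (u : Type₀) → u) zero) → p
  ~> λ (ρ : Nat) → λ (p : Nat) → p
the term's type:
  Nat → Nat → Nat


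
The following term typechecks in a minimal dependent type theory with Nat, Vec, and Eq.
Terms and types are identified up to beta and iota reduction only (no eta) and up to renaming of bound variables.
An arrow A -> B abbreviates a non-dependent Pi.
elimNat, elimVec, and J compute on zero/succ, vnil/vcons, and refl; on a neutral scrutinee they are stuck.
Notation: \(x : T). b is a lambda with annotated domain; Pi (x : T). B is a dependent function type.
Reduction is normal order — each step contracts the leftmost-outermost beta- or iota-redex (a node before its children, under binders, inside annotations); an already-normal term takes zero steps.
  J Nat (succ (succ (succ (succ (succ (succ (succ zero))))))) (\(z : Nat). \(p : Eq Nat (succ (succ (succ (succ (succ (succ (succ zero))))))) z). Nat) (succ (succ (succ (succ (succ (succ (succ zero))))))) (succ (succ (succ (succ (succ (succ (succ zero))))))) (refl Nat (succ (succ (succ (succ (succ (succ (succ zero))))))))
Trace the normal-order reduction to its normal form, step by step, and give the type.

reduction (normal order):
  J Nat (succ (succ (succ (succ (succ (succ (succ zero))))))) (\(z : Nat). \(p : Eq Nat (succ (succ (succ (succ (succ (succ (succ zero))))))) z). Nat) (succ (succ (succ (succ (succ (succ (succ zero))))))) (succ (succ (succ (succ (succ (succ (succ zero))))))) (refl Nat (succ (succ (succ (succ (succ (succ (succ zero))))))))
  ~> succ (succ (succ (succ (succ (succ (succ zero))))))
type:
  Nat


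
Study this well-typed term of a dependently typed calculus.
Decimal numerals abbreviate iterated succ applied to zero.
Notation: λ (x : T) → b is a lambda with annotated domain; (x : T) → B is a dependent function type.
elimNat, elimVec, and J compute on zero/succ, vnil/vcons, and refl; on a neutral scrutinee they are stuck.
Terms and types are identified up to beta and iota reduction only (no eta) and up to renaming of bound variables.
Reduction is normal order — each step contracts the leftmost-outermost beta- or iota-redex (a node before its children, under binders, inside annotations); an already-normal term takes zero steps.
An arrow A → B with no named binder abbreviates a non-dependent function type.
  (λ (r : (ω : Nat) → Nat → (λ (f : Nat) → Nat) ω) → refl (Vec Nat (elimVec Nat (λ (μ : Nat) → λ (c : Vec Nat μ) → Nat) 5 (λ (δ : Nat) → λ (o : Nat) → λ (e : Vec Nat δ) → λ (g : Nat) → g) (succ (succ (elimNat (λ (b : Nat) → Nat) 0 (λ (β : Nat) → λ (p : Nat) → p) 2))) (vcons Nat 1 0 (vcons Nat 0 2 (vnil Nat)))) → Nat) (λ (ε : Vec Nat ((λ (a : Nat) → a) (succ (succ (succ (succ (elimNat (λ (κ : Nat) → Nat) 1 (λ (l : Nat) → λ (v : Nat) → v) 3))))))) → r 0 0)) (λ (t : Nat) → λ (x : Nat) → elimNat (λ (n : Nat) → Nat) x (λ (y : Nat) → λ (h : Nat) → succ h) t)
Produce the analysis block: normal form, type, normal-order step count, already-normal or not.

resulting normal form:
  refl (Vec Nat 5 → Nat) (λ (r : Vec Nat 5) → 0)
the term's type:
  Eq (Vec Nat 5 → Nat) (λ (r : Vec Nat 5) → 0) (λ (ω : Vec Nat 5) → 0)
steps to reach normal form (normal order): 26
already normal: no
first redex: a beta-redex


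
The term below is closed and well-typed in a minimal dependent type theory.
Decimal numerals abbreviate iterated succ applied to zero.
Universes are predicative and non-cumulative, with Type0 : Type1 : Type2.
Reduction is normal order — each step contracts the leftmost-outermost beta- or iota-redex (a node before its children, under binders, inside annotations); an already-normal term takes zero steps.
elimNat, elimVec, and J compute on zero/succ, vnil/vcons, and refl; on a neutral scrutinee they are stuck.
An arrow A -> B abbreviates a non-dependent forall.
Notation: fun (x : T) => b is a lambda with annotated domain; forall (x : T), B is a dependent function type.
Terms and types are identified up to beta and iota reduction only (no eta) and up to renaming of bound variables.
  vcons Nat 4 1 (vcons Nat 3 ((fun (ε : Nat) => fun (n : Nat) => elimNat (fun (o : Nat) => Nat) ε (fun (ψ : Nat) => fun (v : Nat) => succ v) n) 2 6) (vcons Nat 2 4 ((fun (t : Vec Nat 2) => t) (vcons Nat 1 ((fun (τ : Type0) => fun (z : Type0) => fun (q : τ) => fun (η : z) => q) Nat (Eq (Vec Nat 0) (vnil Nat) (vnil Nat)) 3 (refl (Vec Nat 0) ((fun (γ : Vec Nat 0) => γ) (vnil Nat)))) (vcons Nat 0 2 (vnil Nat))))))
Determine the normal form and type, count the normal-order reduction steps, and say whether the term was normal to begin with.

reduced normal form:
  vcons Nat 4 1 (vcons Nat 3 8 (vcons Nat 2 4 (vcons Nat 1 3 (vcons Nat 0 2 (vnil Nat)))))
the term's type:
  Vec Nat 5
steps to reach normal form (normal order): 26
term was already normal: no
first redex: a beta-redex


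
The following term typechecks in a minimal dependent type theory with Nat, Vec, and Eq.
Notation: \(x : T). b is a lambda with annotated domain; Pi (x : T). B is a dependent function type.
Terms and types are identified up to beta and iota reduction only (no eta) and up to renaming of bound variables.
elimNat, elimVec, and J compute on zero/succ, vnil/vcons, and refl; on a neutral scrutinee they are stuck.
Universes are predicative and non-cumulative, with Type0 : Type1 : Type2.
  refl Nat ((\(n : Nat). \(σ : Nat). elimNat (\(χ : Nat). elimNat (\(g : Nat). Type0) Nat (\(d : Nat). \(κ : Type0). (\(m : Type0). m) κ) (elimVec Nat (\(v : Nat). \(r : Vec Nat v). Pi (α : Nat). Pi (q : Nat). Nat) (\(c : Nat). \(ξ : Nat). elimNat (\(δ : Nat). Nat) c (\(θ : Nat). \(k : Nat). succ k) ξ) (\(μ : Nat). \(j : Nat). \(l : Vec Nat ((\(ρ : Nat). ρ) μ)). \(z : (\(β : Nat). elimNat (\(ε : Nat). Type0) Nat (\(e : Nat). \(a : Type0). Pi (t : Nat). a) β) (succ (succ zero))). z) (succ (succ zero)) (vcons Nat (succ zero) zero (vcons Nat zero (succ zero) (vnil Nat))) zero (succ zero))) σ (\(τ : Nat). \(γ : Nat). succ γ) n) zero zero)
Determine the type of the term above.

the term's type:
  Eq Nat zero zero
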